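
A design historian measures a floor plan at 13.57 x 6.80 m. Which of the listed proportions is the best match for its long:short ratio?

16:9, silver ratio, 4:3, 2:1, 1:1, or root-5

Ratio = 13.57 / 6.80 ≈ 1.996.
Distances: 16:9 1.778 (Δ 0.218); silver ratio 2.414 (Δ 0.418); 4:3 1.333 (Δ 0.663); 2:1 2.000 (Δ 0.004); 1:1 1.000 (Δ 0.996); root-5 2.236 (Δ 0.240).

2:1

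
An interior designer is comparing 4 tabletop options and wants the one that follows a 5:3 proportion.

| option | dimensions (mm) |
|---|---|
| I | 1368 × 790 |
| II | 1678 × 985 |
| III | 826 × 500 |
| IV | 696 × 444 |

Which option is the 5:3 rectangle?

Target 5:3 ≈ 1.667.
I: 1.732 (Δ0.065)  II: 1.704 (Δ0.037)  III: 1.652 (Δ0.015)  IV: 1.568 (Δ0.099)

III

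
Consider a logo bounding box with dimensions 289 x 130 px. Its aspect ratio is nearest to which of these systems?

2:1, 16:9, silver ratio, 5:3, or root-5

289/130 ≈ 2.223. Nearest candidates are root-5 (2.236, off by 0.013) and silver ratio (2.414, off by 0.191).

root-5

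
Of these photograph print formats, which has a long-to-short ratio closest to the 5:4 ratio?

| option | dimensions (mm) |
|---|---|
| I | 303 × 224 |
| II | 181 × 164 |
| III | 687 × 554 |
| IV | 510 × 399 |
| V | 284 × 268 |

Ratios (long/short): I ≈ 1.353; II ≈ 1.104; III ≈ 1.240; IV ≈ 1.278; V ≈ 1.060.
5:4 ≈ 1.250; option III is nearest (Δ 0.010).

III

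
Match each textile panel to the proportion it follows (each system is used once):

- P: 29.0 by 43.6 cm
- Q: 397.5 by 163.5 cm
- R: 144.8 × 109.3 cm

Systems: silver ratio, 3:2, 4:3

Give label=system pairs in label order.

P = 43.6/29.0 ≈ 1.503 → 3:2 (1.500)
Q = 397.5/163.5 ≈ 2.431 → silver ratio (2.414)
R = 144.8/109.3 ≈ 1.325 → 4:3 (1.333)

P=3:2, Q=silver ratio, R=4:3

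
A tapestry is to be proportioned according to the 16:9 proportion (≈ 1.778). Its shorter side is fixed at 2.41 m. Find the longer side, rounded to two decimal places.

16:9 ≈ 1.77778.
Longer side = 2.41 × 1.77778 ≈ 4.2844 → 4.28 m.

4.28 m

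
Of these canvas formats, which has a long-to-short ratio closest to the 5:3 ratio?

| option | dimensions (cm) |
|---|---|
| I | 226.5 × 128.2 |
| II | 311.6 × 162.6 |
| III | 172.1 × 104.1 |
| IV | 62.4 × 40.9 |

III

Ratios (long/short): I ≈ 1.767; II ≈ 1.916; III ≈ 1.653; IV ≈ 1.526.
5:3 ≈ 1.667; option III is nearest (Δ 0.014).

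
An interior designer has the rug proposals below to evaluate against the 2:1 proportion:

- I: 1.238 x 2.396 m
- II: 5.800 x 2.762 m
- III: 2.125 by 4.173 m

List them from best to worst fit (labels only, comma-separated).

III, I, II

I: 2.396/1.238 ≈ 1.935 → |1.935 − 2.000| = 0.065
II: 5.800/2.762 ≈ 2.100 → |2.100 − 2.000| = 0.100
III: 4.173/2.125 ≈ 1.964 → |1.964 − 2.000| = 0.036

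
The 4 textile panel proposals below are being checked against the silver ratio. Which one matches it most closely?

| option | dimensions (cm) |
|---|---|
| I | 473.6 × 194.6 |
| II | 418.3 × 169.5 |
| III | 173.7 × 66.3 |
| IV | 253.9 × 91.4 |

Ratios (long/short): I ≈ 2.434; II ≈ 2.468; III ≈ 2.620; IV ≈ 2.778.
silver ratio ≈ 2.414; option I is nearest (Δ 0.020).

I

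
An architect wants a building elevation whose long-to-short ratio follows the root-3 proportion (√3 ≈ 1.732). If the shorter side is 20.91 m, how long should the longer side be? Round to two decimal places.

36.22 m

root-3 ≈ 1.73205.
Longer side = 20.91 × 1.73205 ≈ 36.2172 → 36.22 m.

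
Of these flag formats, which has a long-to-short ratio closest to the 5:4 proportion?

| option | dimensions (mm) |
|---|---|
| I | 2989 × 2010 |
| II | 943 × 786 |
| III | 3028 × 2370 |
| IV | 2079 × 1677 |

Ratios (long/short): I ≈ 1.487; II ≈ 1.200; III ≈ 1.278; IV ≈ 1.240.
5:4 ≈ 1.250; option IV is nearest (Δ 0.010).

IV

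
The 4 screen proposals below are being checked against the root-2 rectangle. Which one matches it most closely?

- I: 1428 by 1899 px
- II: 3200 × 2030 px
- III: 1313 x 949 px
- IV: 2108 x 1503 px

Ratios (long/short): I ≈ 1.330; II ≈ 1.576; III ≈ 1.384; IV ≈ 1.403.
root-2 ≈ 1.414; option IV is nearest (Δ 0.011).

IV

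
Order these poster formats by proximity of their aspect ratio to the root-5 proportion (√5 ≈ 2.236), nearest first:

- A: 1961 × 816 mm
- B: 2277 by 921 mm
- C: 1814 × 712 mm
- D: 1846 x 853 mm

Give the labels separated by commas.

D, A, B, C

A: 1961/816 ≈ 2.403 → |2.403 − 2.236| = 0.167
B: 2277/921 ≈ 2.472 → |2.472 − 2.236| = 0.236
C: 1814/712 ≈ 2.548 → |2.548 − 2.236| = 0.312
D: 1846/853 ≈ 2.164 → |2.164 − 2.236| = 0.072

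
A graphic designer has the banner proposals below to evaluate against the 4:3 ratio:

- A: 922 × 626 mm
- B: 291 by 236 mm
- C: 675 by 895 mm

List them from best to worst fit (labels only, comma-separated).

C, B, A

A: 922/626 ≈ 1.473 → |1.473 − 1.333| = 0.140
B: 291/236 ≈ 1.233 → |1.233 − 1.333| = 0.100
C: 895/675 ≈ 1.326 → |1.326 − 1.333| = 0.007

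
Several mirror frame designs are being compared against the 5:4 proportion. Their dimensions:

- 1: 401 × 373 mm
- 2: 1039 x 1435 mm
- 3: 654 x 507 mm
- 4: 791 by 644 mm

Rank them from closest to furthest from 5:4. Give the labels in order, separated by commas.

4, 3, 2, 1

1: 401/373 ≈ 1.075 → |1.075 − 1.250| = 0.175
2: 1435/1039 ≈ 1.381 → |1.381 − 1.250| = 0.131
3: 654/507 ≈ 1.290 → |1.290 − 1.250| = 0.040
4: 791/644 ≈ 1.228 → |1.228 − 1.250| = 0.022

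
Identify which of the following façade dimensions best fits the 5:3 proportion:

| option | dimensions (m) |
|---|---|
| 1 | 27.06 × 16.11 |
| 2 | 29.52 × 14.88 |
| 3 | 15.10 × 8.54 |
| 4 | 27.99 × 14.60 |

Ratios (long/short): 1 ≈ 1.680; 2 ≈ 1.984; 3 ≈ 1.768; 4 ≈ 1.917.
5:3 ≈ 1.667; option 1 is nearest (Δ 0.013).

1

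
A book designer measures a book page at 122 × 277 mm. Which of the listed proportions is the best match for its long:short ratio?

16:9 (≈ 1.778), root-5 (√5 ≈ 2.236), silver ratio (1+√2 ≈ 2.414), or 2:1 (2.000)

Ratio = 277 / 122 ≈ 2.270.
Distances: 16:9 1.778 (Δ 0.492); root-5 2.236 (Δ 0.034); silver ratio 2.414 (Δ 0.144); 2:1 2.000 (Δ 0.270).

root-5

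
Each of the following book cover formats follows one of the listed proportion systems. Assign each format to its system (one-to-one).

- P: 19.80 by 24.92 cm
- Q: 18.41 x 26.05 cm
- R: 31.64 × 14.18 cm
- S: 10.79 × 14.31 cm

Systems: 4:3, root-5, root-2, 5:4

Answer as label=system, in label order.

P=5:4, Q=root-2, R=root-5, S=4:3

Ratios: P ≈ 1.259; Q ≈ 1.415; R ≈ 2.231; S ≈ 1.326.
Targets: 4:3 ≈ 1.333; root-5 ≈ 2.236; root-2 ≈ 1.414; 5:4 ≈ 1.250.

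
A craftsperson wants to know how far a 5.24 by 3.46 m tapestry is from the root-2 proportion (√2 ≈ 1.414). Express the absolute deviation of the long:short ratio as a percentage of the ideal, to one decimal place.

Ratio = 5.24 / 3.46 ≈ 1.5145.
Ideal root-2 ≈ 1.4142. |1.5145 − 1.4142| / 1.4142 ≈ 7.09% → 7.1%.

7.1%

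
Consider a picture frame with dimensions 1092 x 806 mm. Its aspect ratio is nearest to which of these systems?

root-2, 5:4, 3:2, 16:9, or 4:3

Ratio = 1092 / 806 ≈ 1.355.
Distances: root-2 1.414 (Δ 0.059); 5:4 1.250 (Δ 0.105); 3:2 1.500 (Δ 0.145); 16:9 1.778 (Δ 0.423); 4:3 1.333 (Δ 0.022).

4:3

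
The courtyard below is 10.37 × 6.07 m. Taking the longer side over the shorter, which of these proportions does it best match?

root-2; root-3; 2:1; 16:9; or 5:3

root-3

10.37/6.07 ≈ 1.708. Nearest candidates are root-3 (1.732, off by 0.024) and 5:3 (1.667, off by 0.041).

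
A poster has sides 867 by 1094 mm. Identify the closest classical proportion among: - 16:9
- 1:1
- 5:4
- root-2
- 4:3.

5:4

1094/867 ≈ 1.262. Nearest candidates are 5:4 (1.250, off by 0.012) and 4:3 (1.333, off by 0.071).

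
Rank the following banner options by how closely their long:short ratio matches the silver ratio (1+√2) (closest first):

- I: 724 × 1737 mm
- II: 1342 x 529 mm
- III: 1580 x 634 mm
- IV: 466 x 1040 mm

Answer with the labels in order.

Ratios: I = 1737 / 724 ≈ 2.399; II = 1342 / 529 ≈ 2.537; III = 1580 / 634 ≈ 2.492; IV = 1040 / 466 ≈ 2.232.
|Δ from 2.414|: I 0.015; II 0.123; III 0.078; IV 0.182.

I, III, II, IV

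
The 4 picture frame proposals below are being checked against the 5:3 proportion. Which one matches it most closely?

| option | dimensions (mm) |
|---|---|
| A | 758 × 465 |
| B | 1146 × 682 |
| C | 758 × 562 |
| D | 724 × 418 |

B

Ratios (long/short): A ≈ 1.630; B ≈ 1.680; C ≈ 1.349; D ≈ 1.732.
5:3 ≈ 1.667; option B is nearest (Δ 0.013).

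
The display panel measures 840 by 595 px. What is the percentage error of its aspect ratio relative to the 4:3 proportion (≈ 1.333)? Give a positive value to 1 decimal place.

Ratio = 840 / 595 ≈ 1.4118.
Ideal 4:3 ≈ 1.3333. |1.4118 − 1.3333| / 1.3333 ≈ 5.89% → 5.9%.

5.9%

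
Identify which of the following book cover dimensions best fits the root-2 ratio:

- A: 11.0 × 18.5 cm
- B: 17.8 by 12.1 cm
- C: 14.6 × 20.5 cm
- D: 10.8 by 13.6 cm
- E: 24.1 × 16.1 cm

Ratios (long/short): A ≈ 1.682; B ≈ 1.471; C ≈ 1.404; D ≈ 1.259; E ≈ 1.497.
root-2 ≈ 1.414; option C is nearest (Δ 0.010).

C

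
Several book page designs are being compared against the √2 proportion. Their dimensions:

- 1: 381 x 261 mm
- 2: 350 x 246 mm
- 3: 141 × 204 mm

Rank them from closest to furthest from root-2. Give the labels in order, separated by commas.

1: 381/261 ≈ 1.460 → |1.460 − 1.414| = 0.046
2: 350/246 ≈ 1.423 → |1.423 − 1.414| = 0.009
3: 204/141 ≈ 1.447 → |1.447 − 1.414| = 0.033

2, 3, 1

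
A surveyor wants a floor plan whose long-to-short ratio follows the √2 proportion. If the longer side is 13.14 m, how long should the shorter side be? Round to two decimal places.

root-2 ≈ 1.41421.
Shorter side = 13.14 ÷ 1.41421 ≈ 9.2914 → 9.29 m.

9.29 m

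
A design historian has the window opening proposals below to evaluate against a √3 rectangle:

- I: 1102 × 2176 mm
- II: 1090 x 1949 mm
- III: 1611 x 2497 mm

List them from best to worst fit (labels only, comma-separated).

I: 2176/1102 ≈ 1.975 → |1.975 − 1.732| = 0.243
II: 1949/1090 ≈ 1.788 → |1.788 − 1.732| = 0.056
III: 2497/1611 ≈ 1.550 → |1.550 − 1.732| = 0.182

II, III, I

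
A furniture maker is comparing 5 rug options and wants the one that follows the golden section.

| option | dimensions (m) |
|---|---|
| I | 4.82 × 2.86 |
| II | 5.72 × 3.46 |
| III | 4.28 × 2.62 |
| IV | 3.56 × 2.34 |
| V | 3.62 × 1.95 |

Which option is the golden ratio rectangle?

Ratios (long/short): I ≈ 1.685; II ≈ 1.653; III ≈ 1.634; IV ≈ 1.521; V ≈ 1.856.
golden ratio ≈ 1.618; option III is nearest (Δ 0.016).

III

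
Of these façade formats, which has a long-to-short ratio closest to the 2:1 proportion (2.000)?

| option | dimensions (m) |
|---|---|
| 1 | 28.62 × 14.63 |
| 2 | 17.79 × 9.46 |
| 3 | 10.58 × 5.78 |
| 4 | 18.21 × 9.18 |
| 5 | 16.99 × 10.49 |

Target 2:1 ≈ 2.000.
1: 1.956 (Δ0.044)  2: 1.881 (Δ0.119)  3: 1.830 (Δ0.170)  4: 1.984 (Δ0.016)  5: 1.620 (Δ0.380)

4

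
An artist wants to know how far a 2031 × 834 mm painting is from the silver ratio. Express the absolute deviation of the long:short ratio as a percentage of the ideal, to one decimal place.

Ratio = 2031 / 834 ≈ 2.4353.
Ideal silver ratio ≈ 2.4142. |2.4353 − 2.4142| / 2.4142 ≈ 0.87% → 0.9%.

0.9%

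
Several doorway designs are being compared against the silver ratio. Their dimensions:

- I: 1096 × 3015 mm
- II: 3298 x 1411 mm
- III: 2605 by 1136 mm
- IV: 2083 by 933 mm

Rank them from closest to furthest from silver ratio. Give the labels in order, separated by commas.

II, III, IV, I

I: 3015/1096 ≈ 2.751 → |2.751 − 2.414| = 0.337
II: 3298/1411 ≈ 2.337 → |2.337 − 2.414| = 0.077
III: 2605/1136 ≈ 2.293 → |2.293 − 2.414| = 0.121
IV: 2083/933 ≈ 2.233 → |2.233 − 2.414| = 0.181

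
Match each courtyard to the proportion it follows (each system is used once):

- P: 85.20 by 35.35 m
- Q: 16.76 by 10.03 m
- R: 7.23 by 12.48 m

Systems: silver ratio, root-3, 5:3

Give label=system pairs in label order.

P = 85.20/35.35 ≈ 2.410 → silver ratio (2.414)
Q = 16.76/10.03 ≈ 1.671 → 5:3 (1.667)
R = 12.48/7.23 ≈ 1.726 → root-3 (1.732)

P=silver ratio, Q=5:3, R=root-3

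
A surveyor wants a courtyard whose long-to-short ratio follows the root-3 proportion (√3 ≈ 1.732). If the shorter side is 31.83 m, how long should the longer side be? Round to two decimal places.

55.13 m

root-3 ≈ 1.73205.
Longer side = 31.83 × 1.73205 ≈ 55.1312 → 55.13 m.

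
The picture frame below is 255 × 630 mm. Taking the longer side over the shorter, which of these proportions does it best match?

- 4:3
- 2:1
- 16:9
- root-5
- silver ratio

630/255 ≈ 2.471. Nearest candidates are silver ratio (2.414, off by 0.057) and root-5 (2.236, off by 0.235).

silver ratio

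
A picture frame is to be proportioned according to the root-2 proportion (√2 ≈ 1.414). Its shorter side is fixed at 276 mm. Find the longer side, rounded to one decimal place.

root-2 ≈ 1.41421.
Longer side = 276 × 1.41421 ≈ 390.322 → 390.3 mm.

390.3 mm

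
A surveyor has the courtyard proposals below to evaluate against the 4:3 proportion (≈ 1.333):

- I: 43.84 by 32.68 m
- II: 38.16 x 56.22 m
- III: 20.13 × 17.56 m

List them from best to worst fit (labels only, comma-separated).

Ratios: I = 43.84 / 32.68 ≈ 1.341; II = 56.22 / 38.16 ≈ 1.473; III = 20.13 / 17.56 ≈ 1.146.
|Δ from 1.333|: I 0.008; II 0.140; III 0.187.

I, II, III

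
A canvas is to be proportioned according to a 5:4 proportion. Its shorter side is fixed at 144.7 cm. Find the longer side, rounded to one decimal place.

5:4 = 1.25000.
Longer side = 144.7 × 1.25000 ≈ 180.875 → 180.9 cm.

180.9 cm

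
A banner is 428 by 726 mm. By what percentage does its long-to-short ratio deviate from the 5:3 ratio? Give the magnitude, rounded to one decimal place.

1.8%

Ratio = 726 / 428 ≈ 1.6963.
Ideal 5:3 ≈ 1.6667. |1.6963 − 1.6667| / 1.6667 ≈ 1.78% → 1.8%.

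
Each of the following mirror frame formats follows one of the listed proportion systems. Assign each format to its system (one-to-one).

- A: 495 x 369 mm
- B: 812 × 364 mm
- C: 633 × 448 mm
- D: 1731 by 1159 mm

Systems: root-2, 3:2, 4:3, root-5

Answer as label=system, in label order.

A=4:3, B=root-5, C=root-2, D=3:2

A = 495/369 ≈ 1.341 → 4:3 (1.333)
B = 812/364 ≈ 2.231 → root-5 (2.236)
C = 633/448 ≈ 1.413 → root-2 (1.414)
D = 1731/1159 ≈ 1.494 → 3:2 (1.500)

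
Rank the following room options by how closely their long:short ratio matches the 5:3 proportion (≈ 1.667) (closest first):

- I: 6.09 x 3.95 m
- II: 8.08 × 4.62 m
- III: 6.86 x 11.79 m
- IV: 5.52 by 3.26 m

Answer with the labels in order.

I: 6.09/3.95 ≈ 1.542 → |1.542 − 1.667| = 0.125
II: 8.08/4.62 ≈ 1.749 → |1.749 − 1.667| = 0.082
III: 11.79/6.86 ≈ 1.719 → |1.719 − 1.667| = 0.052
IV: 5.52/3.26 ≈ 1.693 → |1.693 − 1.667| = 0.026

IV, III, II, I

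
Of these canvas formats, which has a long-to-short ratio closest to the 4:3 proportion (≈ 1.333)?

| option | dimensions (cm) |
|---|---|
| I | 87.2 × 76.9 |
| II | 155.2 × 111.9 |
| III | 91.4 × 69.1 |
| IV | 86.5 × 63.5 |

Ratios (long/short): I ≈ 1.134; II ≈ 1.387; III ≈ 1.323; IV ≈ 1.362.
4:3 ≈ 1.333; option III is nearest (Δ 0.010).

III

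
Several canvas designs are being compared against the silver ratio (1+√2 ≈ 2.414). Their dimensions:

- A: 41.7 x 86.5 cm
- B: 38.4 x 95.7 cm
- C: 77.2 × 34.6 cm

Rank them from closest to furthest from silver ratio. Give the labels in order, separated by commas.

A: 86.5/41.7 ≈ 2.074 → |2.074 − 2.414| = 0.340
B: 95.7/38.4 ≈ 2.492 → |2.492 − 2.414| = 0.078
C: 77.2/34.6 ≈ 2.231 → |2.231 − 2.414| = 0.183

B, C, A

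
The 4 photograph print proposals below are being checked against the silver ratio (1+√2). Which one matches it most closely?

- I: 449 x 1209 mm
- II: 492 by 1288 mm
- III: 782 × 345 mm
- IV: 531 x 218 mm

IV

Target silver ratio ≈ 2.414.
I: 2.693 (Δ0.279)  II: 2.618 (Δ0.204)  III: 2.267 (Δ0.147)  IV: 2.436 (Δ0.022)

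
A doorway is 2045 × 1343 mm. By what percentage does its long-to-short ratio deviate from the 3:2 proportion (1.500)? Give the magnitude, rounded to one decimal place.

Ratio = 2045 / 1343 ≈ 1.5227.
Ideal 3:2 = 1.5000. |1.5227 − 1.5000| / 1.5000 ≈ 1.51% → 1.5%.

1.5%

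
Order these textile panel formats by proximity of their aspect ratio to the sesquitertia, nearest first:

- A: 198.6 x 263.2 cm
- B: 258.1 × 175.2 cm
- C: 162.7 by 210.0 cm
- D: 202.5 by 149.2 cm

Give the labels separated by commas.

A, D, C, B

A: 263.2/198.6 ≈ 1.325 → |1.325 − 1.333| = 0.008
B: 258.1/175.2 ≈ 1.473 → |1.473 − 1.333| = 0.140
C: 210.0/162.7 ≈ 1.291 → |1.291 − 1.333| = 0.042
D: 202.5/149.2 ≈ 1.357 → |1.357 − 1.333| = 0.024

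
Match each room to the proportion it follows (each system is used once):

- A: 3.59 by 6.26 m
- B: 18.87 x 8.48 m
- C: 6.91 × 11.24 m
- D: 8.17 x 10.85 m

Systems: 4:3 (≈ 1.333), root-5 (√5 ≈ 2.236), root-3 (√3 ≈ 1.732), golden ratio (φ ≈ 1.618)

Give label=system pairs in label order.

A = 6.26/3.59 ≈ 1.744 → root-3 (1.732)
B = 18.87/8.48 ≈ 2.225 → root-5 (2.236)
C = 11.24/6.91 ≈ 1.627 → golden ratio (1.618)
D = 10.85/8.17 ≈ 1.328 → 4:3 (1.333)

A=root-3, B=root-5, C=golden ratio, D=4:3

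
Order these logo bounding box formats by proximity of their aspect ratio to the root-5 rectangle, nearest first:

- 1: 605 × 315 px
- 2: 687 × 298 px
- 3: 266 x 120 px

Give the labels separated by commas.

Ratios: 1 = 605 / 315 ≈ 1.921; 2 = 687 / 298 ≈ 2.305; 3 = 266 / 120 ≈ 2.217.
|Δ from 2.236|: 1 0.315; 2 0.069; 3 0.019.

3, 2, 1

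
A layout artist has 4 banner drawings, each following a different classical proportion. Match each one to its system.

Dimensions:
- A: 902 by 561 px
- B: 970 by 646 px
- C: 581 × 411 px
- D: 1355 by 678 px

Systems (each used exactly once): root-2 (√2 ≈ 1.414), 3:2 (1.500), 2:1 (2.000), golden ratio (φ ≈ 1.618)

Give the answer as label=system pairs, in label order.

Ratios: A ≈ 1.608; B ≈ 1.502; C ≈ 1.414; D ≈ 1.999.
Targets: root-2 ≈ 1.414; 3:2 ≈ 1.500; 2:1 ≈ 2.000; golden ratio ≈ 1.618.

A=golden ratio, B=3:2, C=root-2, D=2:1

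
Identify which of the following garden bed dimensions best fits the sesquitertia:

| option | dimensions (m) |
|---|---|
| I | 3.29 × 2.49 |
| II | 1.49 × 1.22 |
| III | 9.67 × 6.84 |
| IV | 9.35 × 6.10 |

I

Target 4:3 ≈ 1.333.
I: 1.321 (Δ0.012)  II: 1.221 (Δ0.112)  III: 1.414 (Δ0.081)  IV: 1.533 (Δ0.200)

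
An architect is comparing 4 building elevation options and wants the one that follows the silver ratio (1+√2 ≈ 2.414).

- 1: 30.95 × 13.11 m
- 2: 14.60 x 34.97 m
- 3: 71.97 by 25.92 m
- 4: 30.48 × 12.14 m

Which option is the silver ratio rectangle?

2

Ratios (long/short): 1 ≈ 2.361; 2 ≈ 2.395; 3 ≈ 2.777; 4 ≈ 2.511.
silver ratio ≈ 2.414; option 2 is nearest (Δ 0.019).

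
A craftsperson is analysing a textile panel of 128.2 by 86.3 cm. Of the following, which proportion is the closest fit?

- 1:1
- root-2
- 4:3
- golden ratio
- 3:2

128.2/86.3 ≈ 1.486. Nearest candidates are 3:2 (1.500, off by 0.014) and root-2 (1.414, off by 0.072).

3:2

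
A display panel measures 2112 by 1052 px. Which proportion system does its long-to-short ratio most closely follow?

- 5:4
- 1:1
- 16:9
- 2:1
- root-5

Ratio = 2112 / 1052 ≈ 2.008.
Distances: 5:4 1.250 (Δ 0.758); 1:1 1.000 (Δ 1.008); 16:9 1.778 (Δ 0.230); 2:1 2.000 (Δ 0.008); root-5 2.236 (Δ 0.228).

2:1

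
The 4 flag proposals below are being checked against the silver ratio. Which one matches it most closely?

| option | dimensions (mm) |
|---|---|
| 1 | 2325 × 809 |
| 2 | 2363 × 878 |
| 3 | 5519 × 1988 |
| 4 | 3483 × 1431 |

Target silver ratio ≈ 2.414.
1: 2.874 (Δ0.460)  2: 2.691 (Δ0.277)  3: 2.776 (Δ0.362)  4: 2.434 (Δ0.020)

4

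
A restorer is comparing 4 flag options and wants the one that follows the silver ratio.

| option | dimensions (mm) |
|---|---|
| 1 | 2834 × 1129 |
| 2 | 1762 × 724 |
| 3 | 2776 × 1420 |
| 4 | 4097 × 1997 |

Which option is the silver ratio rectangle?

Ratios (long/short): 1 ≈ 2.510; 2 ≈ 2.434; 3 ≈ 1.955; 4 ≈ 2.052.
silver ratio ≈ 2.414; option 2 is nearest (Δ 0.020).

2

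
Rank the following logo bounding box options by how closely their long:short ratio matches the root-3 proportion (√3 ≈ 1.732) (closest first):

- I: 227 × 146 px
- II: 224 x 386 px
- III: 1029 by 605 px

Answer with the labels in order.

II, III, I

Ratios: I = 227 / 146 ≈ 1.555; II = 386 / 224 ≈ 1.723; III = 1029 / 605 ≈ 1.701.
|Δ from 1.732|: I 0.177; II 0.009; III 0.031.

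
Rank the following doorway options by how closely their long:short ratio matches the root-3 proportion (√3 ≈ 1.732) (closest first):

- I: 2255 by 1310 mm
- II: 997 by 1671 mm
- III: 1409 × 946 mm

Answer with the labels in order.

I, II, III

I: 2255/1310 ≈ 1.721 → |1.721 − 1.732| = 0.011
II: 1671/997 ≈ 1.676 → |1.676 − 1.732| = 0.056
III: 1409/946 ≈ 1.489 → |1.489 − 1.732| = 0.243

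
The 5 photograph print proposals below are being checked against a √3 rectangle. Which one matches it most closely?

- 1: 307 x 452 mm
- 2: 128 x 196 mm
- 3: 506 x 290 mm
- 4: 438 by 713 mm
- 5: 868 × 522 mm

3

Target root-3 ≈ 1.732.
1: 1.472 (Δ0.260)  2: 1.531 (Δ0.201)  3: 1.745 (Δ0.013)  4: 1.628 (Δ0.104)  5: 1.663 (Δ0.069)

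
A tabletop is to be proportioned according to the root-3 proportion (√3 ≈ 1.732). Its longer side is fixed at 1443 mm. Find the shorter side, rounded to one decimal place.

root-3 ≈ 1.73205.
Shorter side = 1443 ÷ 1.73205 ≈ 833.117 → 833.1 mm.

833.1 mm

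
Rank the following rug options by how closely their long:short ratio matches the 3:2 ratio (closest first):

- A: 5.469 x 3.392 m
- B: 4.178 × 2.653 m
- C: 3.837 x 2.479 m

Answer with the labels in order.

Ratios: A = 5.469 / 3.392 ≈ 1.612; B = 4.178 / 2.653 ≈ 1.575; C = 3.837 / 2.479 ≈ 1.548.
|Δ from 1.500|: A 0.112; B 0.075; C 0.048.

C, B, A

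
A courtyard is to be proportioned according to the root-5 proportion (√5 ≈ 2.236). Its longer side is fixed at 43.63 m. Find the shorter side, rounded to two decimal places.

root-5 ≈ 2.23607.
Shorter side = 43.63 ÷ 2.23607 ≈ 19.5119 → 19.51 m.

19.51 m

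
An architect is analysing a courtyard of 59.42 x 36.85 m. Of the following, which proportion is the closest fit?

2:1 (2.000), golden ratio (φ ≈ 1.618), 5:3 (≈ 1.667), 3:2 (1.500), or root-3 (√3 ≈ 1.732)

59.42/36.85 ≈ 1.612. Nearest candidates are golden ratio (1.618, off by 0.006) and 5:3 (1.667, off by 0.055).

golden ratio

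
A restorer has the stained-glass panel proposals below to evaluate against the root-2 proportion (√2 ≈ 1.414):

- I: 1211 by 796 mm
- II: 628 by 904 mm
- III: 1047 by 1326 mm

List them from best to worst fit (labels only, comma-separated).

II, I, III

Ratios: I = 1211 / 796 ≈ 1.521; II = 904 / 628 ≈ 1.439; III = 1326 / 1047 ≈ 1.266.
|Δ from 1.414|: I 0.107; II 0.025; III 0.148.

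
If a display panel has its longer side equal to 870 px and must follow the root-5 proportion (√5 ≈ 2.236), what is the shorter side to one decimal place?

root-5 ≈ 2.23607.
Shorter side = 870 ÷ 2.23607 ≈ 389.075 → 389.1 px.

389.1 px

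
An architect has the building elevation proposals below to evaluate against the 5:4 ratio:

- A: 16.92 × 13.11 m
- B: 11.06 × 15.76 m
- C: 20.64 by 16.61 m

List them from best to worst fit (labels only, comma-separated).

Ratios: A = 16.92 / 13.11 ≈ 1.291; B = 15.76 / 11.06 ≈ 1.425; C = 20.64 / 16.61 ≈ 1.243.
|Δ from 1.250|: A 0.041; B 0.175; C 0.007.

C, A, B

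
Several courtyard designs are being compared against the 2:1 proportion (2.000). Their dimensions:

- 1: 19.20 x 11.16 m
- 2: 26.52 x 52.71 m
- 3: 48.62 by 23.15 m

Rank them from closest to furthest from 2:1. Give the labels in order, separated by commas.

Ratios: 1 = 19.20 / 11.16 ≈ 1.720; 2 = 52.71 / 26.52 ≈ 1.988; 3 = 48.62 / 23.15 ≈ 2.100.
|Δ from 2.000|: 1 0.280; 2 0.012; 3 0.100.

2, 3, 1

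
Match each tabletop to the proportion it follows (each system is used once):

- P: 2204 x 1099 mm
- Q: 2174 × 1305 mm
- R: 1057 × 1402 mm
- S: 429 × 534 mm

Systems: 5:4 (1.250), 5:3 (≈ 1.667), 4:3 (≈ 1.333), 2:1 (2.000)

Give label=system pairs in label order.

P = 2204/1099 ≈ 2.005 → 2:1 (2.000)
Q = 2174/1305 ≈ 1.666 → 5:3 (1.667)
R = 1402/1057 ≈ 1.326 → 4:3 (1.333)
S = 534/429 ≈ 1.245 → 5:4 (1.250)

P=2:1, Q=5:3, R=4:3, S=5:4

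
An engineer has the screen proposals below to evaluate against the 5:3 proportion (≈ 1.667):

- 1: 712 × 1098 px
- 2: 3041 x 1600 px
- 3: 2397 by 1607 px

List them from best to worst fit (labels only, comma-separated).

1, 3, 2

Ratios: 1 = 1098 / 712 ≈ 1.542; 2 = 3041 / 1600 ≈ 1.901; 3 = 2397 / 1607 ≈ 1.492.
|Δ from 1.667|: 1 0.125; 2 0.234; 3 0.175.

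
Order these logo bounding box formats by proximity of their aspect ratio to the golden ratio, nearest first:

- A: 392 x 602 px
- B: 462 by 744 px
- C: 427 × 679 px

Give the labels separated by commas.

B, C, A

A: 602/392 ≈ 1.536 → |1.536 − 1.618| = 0.082
B: 744/462 ≈ 1.610 → |1.610 − 1.618| = 0.008
C: 679/427 ≈ 1.590 → |1.590 − 1.618| = 0.028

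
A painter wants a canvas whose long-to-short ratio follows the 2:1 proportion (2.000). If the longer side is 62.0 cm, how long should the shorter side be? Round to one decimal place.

31.0 cm

2:1 = 2.00000.
Shorter side = 62.0 ÷ 2.00000 ≈ 31.000 → 31.0 cm.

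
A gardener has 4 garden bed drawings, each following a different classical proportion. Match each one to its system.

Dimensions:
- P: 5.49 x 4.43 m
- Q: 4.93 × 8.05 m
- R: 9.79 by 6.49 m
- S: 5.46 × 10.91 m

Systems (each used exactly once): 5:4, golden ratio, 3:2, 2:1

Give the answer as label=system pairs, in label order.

P = 5.49/4.43 ≈ 1.239 → 5:4 (1.250)
Q = 8.05/4.93 ≈ 1.633 → golden ratio (1.618)
R = 9.79/6.49 ≈ 1.508 → 3:2 (1.500)
S = 10.91/5.46 ≈ 1.998 → 2:1 (2.000)

P=5:4, Q=golden ratio, R=3:2, S=2:1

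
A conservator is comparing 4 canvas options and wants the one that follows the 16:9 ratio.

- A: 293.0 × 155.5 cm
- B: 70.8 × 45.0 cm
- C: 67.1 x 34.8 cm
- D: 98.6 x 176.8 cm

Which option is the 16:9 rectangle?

D

Ratios (long/short): A ≈ 1.884; B ≈ 1.573; C ≈ 1.928; D ≈ 1.793.
16:9 ≈ 1.778; option D is nearest (Δ 0.015).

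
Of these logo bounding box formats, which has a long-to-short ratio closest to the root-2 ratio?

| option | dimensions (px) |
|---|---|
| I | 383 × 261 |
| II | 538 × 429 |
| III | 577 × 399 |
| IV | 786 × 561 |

Ratios (long/short): I ≈ 1.467; II ≈ 1.254; III ≈ 1.446; IV ≈ 1.401.
root-2 ≈ 1.414; option IV is nearest (Δ 0.013).

IV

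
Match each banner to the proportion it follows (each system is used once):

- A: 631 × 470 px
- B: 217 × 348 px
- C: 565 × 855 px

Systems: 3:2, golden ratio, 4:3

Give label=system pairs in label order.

A=4:3, B=golden ratio, C=3:2

Ratios: A ≈ 1.343; B ≈ 1.604; C ≈ 1.513.
Targets: 3:2 ≈ 1.500; golden ratio ≈ 1.618; 4:3 ≈ 1.333.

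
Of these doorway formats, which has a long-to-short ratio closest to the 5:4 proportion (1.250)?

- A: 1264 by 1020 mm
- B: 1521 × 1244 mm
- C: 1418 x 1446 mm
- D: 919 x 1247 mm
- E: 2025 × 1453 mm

A

Ratios (long/short): A ≈ 1.239; B ≈ 1.223; C ≈ 1.020; D ≈ 1.357; E ≈ 1.394.
5:4 ≈ 1.250; option A is nearest (Δ 0.011).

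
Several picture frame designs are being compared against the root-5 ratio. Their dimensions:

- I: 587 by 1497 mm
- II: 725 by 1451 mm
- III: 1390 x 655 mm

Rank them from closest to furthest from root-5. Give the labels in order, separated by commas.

III, II, I

Ratios: I = 1497 / 587 ≈ 2.550; II = 1451 / 725 ≈ 2.001; III = 1390 / 655 ≈ 2.122.
|Δ from 2.236|: I 0.314; II 0.235; III 0.114.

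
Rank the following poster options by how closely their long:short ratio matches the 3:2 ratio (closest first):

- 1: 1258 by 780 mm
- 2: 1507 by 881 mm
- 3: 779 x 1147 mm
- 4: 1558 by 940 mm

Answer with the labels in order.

Ratios: 1 = 1258 / 780 ≈ 1.613; 2 = 1507 / 881 ≈ 1.711; 3 = 1147 / 779 ≈ 1.472; 4 = 1558 / 940 ≈ 1.657.
|Δ from 1.500|: 1 0.113; 2 0.211; 3 0.028; 4 0.157.

3, 1, 4, 2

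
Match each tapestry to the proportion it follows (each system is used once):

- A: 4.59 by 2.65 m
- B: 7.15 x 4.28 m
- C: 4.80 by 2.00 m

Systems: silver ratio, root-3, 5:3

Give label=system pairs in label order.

A=root-3, B=5:3, C=silver ratio

A = 4.59/2.65 ≈ 1.732 → root-3 (1.732)
B = 7.15/4.28 ≈ 1.671 → 5:3 (1.667)
C = 4.80/2.00 ≈ 2.400 → silver ratio (2.414)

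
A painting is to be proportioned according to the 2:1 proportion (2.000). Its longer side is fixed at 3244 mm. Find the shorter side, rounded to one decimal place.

2:1 = 2.00000.
Shorter side = 3244 ÷ 2.00000 ≈ 1622.000 → 1622.0 mm.

1622.0 mm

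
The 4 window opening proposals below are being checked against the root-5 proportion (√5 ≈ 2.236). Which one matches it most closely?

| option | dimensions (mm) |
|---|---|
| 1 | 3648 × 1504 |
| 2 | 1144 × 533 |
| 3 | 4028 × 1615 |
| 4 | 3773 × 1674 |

Target root-5 ≈ 2.236.
1: 2.426 (Δ0.190)  2: 2.146 (Δ0.090)  3: 2.494 (Δ0.258)  4: 2.254 (Δ0.018)

4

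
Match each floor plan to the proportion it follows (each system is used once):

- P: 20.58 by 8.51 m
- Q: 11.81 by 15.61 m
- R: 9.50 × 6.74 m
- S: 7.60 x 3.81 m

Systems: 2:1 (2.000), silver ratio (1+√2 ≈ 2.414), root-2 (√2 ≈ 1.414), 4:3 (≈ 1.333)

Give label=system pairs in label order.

Ratios: P ≈ 2.418; Q ≈ 1.322; R ≈ 1.409; S ≈ 1.995.
Targets: 2:1 ≈ 2.000; silver ratio ≈ 2.414; root-2 ≈ 1.414; 4:3 ≈ 1.333.

P=silver ratio, Q=4:3, R=root-2, S=2:1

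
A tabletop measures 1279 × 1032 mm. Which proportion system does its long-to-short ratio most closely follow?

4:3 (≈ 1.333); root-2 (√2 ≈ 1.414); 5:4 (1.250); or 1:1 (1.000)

5:4

Ratio = 1279 / 1032 ≈ 1.239.
Distances: 4:3 1.333 (Δ 0.094); root-2 1.414 (Δ 0.175); 5:4 1.250 (Δ 0.011); 1:1 1.000 (Δ 0.239).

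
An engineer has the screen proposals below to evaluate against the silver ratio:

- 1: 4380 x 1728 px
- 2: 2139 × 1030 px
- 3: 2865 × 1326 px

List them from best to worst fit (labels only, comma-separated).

1: 4380/1728 ≈ 2.535 → |2.535 − 2.414| = 0.121
2: 2139/1030 ≈ 2.077 → |2.077 − 2.414| = 0.337
3: 2865/1326 ≈ 2.161 → |2.161 − 2.414| = 0.253

1, 3, 2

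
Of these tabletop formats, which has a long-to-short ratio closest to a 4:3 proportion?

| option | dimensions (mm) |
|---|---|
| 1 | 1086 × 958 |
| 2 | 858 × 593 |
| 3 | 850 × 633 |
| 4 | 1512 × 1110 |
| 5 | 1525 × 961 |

3

Ratios (long/short): 1 ≈ 1.134; 2 ≈ 1.447; 3 ≈ 1.343; 4 ≈ 1.362; 5 ≈ 1.587.
4:3 ≈ 1.333; option 3 is nearest (Δ 0.010).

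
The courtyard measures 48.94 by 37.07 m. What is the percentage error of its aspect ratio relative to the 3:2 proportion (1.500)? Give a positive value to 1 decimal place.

12.0%

Ratio = 48.94 / 37.07 ≈ 1.3202.
Ideal 3:2 = 1.5000. |1.3202 − 1.5000| / 1.5000 ≈ 11.99% → 12.0%.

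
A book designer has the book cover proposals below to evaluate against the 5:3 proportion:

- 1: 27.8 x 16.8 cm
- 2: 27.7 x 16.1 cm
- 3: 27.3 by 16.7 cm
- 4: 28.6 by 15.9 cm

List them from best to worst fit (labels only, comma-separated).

Ratios: 1 = 27.8 / 16.8 ≈ 1.655; 2 = 27.7 / 16.1 ≈ 1.720; 3 = 27.3 / 16.7 ≈ 1.635; 4 = 28.6 / 15.9 ≈ 1.799.
|Δ from 1.667|: 1 0.012; 2 0.053; 3 0.032; 4 0.132.

1, 3, 2, 4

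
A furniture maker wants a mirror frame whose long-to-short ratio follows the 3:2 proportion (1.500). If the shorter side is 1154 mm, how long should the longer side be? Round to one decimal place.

1731.0 mm

3:2 = 1.50000.
Longer side = 1154 × 1.50000 ≈ 1731.000 → 1731.0 mm.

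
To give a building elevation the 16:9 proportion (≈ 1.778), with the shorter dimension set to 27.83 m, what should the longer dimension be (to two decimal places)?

49.48 m

16:9 ≈ 1.77778.
Longer side = 27.83 × 1.77778 ≈ 49.4756 → 49.48 m.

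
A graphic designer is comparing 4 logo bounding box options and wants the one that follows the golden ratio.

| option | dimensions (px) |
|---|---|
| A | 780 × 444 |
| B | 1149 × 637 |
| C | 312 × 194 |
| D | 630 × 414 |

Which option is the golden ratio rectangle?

Ratios (long/short): A ≈ 1.757; B ≈ 1.804; C ≈ 1.608; D ≈ 1.522.
golden ratio ≈ 1.618; option C is nearest (Δ 0.010).

C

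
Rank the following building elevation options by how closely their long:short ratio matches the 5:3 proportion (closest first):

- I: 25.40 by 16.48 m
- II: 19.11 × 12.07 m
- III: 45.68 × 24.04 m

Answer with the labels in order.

I: 25.40/16.48 ≈ 1.541 → |1.541 − 1.667| = 0.126
II: 19.11/12.07 ≈ 1.583 → |1.583 − 1.667| = 0.084
III: 45.68/24.04 ≈ 1.900 → |1.900 − 1.667| = 0.233

II, I, III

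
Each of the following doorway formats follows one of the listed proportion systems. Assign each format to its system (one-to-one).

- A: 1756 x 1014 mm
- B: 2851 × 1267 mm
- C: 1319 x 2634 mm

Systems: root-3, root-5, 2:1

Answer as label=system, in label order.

A=root-3, B=root-5, C=2:1

A = 1756/1014 ≈ 1.732 → root-3 (1.732)
B = 2851/1267 ≈ 2.250 → root-5 (2.236)
C = 2634/1319 ≈ 1.997 → 2:1 (2.000)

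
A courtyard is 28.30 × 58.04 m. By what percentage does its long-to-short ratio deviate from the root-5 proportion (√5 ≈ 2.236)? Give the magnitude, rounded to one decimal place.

Ratio = 58.04 / 28.30 ≈ 2.0509.
Ideal root-5 ≈ 2.2361. |2.0509 − 2.2361| / 2.2361 ≈ 8.28% → 8.3%.

8.3%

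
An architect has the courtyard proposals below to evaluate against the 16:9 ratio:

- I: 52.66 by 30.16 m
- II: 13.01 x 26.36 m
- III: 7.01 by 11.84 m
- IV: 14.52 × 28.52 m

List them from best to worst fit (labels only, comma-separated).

I: 52.66/30.16 ≈ 1.746 → |1.746 − 1.778| = 0.032
II: 26.36/13.01 ≈ 2.026 → |2.026 − 1.778| = 0.248
III: 11.84/7.01 ≈ 1.689 → |1.689 − 1.778| = 0.089
IV: 28.52/14.52 ≈ 1.964 → |1.964 − 1.778| = 0.186

I, III, IV, II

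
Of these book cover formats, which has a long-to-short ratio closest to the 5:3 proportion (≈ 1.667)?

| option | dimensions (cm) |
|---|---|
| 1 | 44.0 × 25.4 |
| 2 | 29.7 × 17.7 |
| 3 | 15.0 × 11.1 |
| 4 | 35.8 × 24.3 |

Ratios (long/short): 1 ≈ 1.732; 2 ≈ 1.678; 3 ≈ 1.351; 4 ≈ 1.473.
5:3 ≈ 1.667; option 2 is nearest (Δ 0.011).

2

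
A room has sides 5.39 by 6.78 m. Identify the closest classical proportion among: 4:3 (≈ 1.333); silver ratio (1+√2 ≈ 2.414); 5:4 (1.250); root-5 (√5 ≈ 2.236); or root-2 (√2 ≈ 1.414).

Ratio = 6.78 / 5.39 ≈ 1.258.
Distances: 4:3 1.333 (Δ 0.075); silver ratio 2.414 (Δ 1.156); 5:4 1.250 (Δ 0.008); root-5 2.236 (Δ 0.978); root-2 1.414 (Δ 0.156).

5:4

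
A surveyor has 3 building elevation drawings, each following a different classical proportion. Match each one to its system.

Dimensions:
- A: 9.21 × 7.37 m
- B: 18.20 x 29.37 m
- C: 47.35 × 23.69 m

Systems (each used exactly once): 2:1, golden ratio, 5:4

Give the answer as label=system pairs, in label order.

A=5:4, B=golden ratio, C=2:1

Ratios: A ≈ 1.250; B ≈ 1.614; C ≈ 1.999.
Targets: 2:1 ≈ 2.000; golden ratio ≈ 1.618; 5:4 ≈ 1.250.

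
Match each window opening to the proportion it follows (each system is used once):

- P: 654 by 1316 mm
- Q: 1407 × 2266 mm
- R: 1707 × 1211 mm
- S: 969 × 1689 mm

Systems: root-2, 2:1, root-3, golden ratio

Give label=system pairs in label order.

P=2:1, Q=golden ratio, R=root-2, S=root-3

Ratios: P ≈ 2.012; Q ≈ 1.611; R ≈ 1.410; S ≈ 1.743.
Targets: root-2 ≈ 1.414; 2:1 ≈ 2.000; root-3 ≈ 1.732; golden ratio ≈ 1.618.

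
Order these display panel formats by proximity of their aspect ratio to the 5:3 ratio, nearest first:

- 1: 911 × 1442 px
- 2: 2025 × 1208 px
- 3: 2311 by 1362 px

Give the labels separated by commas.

Ratios: 1 = 1442 / 911 ≈ 1.583; 2 = 2025 / 1208 ≈ 1.676; 3 = 2311 / 1362 ≈ 1.697.
|Δ from 1.667|: 1 0.084; 2 0.009; 3 0.030.

2, 3, 1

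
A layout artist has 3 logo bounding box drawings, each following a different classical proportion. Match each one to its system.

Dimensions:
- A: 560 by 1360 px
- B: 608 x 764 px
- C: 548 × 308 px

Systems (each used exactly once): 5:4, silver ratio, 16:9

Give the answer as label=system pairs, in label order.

A=silver ratio, B=5:4, C=16:9

Ratios: A ≈ 2.429; B ≈ 1.257; C ≈ 1.779.
Targets: 5:4 ≈ 1.250; silver ratio ≈ 2.414; 16:9 ≈ 1.778.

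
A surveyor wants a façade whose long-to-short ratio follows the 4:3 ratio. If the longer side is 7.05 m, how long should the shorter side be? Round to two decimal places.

4:3 ≈ 1.33333.
Shorter side = 7.05 ÷ 1.33333 ≈ 5.2875 → 5.29 m.

5.29 m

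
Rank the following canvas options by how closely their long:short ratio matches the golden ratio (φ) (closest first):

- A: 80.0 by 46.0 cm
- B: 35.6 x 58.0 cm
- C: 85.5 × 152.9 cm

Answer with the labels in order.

B, A, C

A: 80.0/46.0 ≈ 1.739 → |1.739 − 1.618| = 0.121
B: 58.0/35.6 ≈ 1.629 → |1.629 − 1.618| = 0.011
C: 152.9/85.5 ≈ 1.788 → |1.788 − 1.618| = 0.170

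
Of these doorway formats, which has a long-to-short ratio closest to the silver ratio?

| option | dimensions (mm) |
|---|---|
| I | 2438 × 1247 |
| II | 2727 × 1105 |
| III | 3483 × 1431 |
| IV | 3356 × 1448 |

Target silver ratio ≈ 2.414.
I: 1.955 (Δ0.459)  II: 2.468 (Δ0.054)  III: 2.434 (Δ0.020)  IV: 2.318 (Δ0.096)

III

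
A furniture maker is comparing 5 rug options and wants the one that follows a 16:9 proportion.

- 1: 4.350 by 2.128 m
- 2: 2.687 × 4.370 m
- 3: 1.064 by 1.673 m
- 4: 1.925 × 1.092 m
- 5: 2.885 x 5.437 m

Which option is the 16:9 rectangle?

Target 16:9 ≈ 1.778.
1: 2.044 (Δ0.266)  2: 1.626 (Δ0.152)  3: 1.572 (Δ0.206)  4: 1.763 (Δ0.015)  5: 1.885 (Δ0.107)

4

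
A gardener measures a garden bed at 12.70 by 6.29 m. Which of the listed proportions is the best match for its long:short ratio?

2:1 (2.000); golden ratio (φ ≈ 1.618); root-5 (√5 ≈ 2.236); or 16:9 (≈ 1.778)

2:1

12.70/6.29 ≈ 2.019. Nearest candidates are 2:1 (2.000, off by 0.019) and root-5 (2.236, off by 0.217).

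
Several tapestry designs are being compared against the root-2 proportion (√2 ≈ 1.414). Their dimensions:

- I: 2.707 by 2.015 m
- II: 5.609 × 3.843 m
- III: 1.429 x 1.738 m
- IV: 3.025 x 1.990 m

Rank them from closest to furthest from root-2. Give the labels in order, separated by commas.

I: 2.707/2.015 ≈ 1.343 → |1.343 − 1.414| = 0.071
II: 5.609/3.843 ≈ 1.460 → |1.460 − 1.414| = 0.046
III: 1.738/1.429 ≈ 1.216 → |1.216 − 1.414| = 0.198
IV: 3.025/1.990 ≈ 1.520 → |1.520 − 1.414| = 0.106

II, I, IV, III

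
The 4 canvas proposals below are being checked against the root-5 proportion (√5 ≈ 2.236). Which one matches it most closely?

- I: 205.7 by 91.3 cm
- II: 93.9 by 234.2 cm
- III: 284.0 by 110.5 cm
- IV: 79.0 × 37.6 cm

Ratios (long/short): I ≈ 2.253; II ≈ 2.494; III ≈ 2.570; IV ≈ 2.101.
root-5 ≈ 2.236; option I is nearest (Δ 0.017).

I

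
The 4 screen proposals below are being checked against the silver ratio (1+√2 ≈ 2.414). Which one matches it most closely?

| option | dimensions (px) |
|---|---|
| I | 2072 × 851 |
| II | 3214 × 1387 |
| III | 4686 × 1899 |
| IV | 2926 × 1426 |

Ratios (long/short): I ≈ 2.435; II ≈ 2.317; III ≈ 2.468; IV ≈ 2.052.
silver ratio ≈ 2.414; option I is nearest (Δ 0.021).

I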